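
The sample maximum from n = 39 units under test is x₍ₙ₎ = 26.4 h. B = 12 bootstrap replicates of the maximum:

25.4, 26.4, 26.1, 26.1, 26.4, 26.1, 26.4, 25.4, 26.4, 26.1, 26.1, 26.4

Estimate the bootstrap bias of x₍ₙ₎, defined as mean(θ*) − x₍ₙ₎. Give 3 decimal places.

bias = −0.292

mean(θ*) = (25.4 + 26.4 + 26.1 + 26.1 + 26.4 + 26.1 + 26.4 + 25.4 + 26.4 + 26.1 + 26.1 + 26.4) / 12 = 26.1083
bias = 26.1083 − 26.4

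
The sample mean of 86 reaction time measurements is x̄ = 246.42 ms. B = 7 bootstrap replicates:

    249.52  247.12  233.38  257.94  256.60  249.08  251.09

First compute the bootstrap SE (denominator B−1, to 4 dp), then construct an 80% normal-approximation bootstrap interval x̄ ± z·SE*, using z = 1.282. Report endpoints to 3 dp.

(236.092, 256.748)

Mean of replicates = 249.2471; sum of squared deviations = 389.4197; SE* = √(389.4197/6) = 8.0563
Margin = 1.282 × 8.0563 = 10.3282
Interval: 246.42 ± 10.3282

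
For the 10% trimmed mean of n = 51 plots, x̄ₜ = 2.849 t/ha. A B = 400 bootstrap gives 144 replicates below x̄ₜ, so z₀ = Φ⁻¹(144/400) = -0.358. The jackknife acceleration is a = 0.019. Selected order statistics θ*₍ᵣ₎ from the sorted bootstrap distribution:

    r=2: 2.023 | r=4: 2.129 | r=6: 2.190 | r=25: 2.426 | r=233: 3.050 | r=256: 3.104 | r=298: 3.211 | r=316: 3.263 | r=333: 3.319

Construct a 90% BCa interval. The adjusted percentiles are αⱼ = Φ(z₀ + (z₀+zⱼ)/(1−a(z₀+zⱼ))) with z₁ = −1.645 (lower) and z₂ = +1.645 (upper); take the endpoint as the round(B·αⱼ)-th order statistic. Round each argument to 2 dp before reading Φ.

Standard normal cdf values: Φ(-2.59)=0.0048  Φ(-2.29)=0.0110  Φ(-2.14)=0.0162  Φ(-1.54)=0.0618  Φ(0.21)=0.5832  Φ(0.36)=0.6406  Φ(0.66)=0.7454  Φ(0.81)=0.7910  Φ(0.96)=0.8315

Lower: z₀ + z₁ = -0.358 + (-1.645) = -2.003; 1 − a(z₀+z₁) = 1 − (0.019)(-2.003) = 1.0381; argument = -0.358 + (-2.003)/1.0381 = -2.2876 → -2.29.
α₁ = Φ(-2.29) = 0.0110; rank = round(400 × 0.0110) = 4; θ*₍4₎ = 2.129.
Upper: z₀ + z₂ = 1.287; 1 − a(z₀+z₂) = 0.9755; argument = 0.9613 → 0.96; α₂ = 0.8315; rank = 333; θ*₍333₎ = 3.319.

(2.129, 3.319)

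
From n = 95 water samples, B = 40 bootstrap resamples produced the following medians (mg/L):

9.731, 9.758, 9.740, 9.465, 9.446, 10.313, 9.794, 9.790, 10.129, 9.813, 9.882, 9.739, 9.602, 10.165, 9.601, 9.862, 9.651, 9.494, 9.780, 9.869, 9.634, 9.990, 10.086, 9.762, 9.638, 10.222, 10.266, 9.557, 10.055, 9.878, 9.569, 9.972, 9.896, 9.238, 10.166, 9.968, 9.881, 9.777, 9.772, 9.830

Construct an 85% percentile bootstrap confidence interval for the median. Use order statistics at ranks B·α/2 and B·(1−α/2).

(9.465, 10.166)

Sorted replicates: 9.238, 9.446, 9.465, 9.494, 9.557, 9.569, 9.601, 9.602, 9.634, 9.638, 9.651, 9.731, 9.739, 9.740, 9.758, 9.762, 9.772, 9.777, 9.780, 9.790, 9.794, 9.813, 9.830, 9.862, 9.869, 9.878, 9.881, 9.882, 9.896, 9.968, 9.972, 9.990, 10.055, 10.086, 10.129, 10.165, 10.166, 10.222, 10.266, 10.313
α = 0.15; lower rank = 40 × 0.075 = 3; upper rank = 40 × 0.925 = 37.
The 3rd smallest replicate is 9.465; the 37th is 10.166.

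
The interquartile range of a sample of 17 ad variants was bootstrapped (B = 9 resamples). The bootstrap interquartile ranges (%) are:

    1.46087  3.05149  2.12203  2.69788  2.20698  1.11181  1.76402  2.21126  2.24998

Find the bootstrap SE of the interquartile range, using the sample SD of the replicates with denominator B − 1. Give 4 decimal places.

SE* = 0.5924

Bootstrap SE is the standard deviation of the 9 replicate interquartile ranges.
Mean of replicates: (1.46087 + 3.05149 + 2.12203 + 2.69788 + 2.20698 + 1.11181 + 1.76402 + 2.21126 + 2.24998) / 9 = 18.876320 / 9 = 2.097369
Sum of squared deviations: (−0.636499)² + (+0.954121)² + (+0.024661)² + (+0.600511)² + (+0.109611)² + (−0.985559)² + (−0.333349)² + (+0.113891)² + (+0.152611)² = 2.807423
Variance = 2.807423 / 8 = 0.350928
SE* = √0.350928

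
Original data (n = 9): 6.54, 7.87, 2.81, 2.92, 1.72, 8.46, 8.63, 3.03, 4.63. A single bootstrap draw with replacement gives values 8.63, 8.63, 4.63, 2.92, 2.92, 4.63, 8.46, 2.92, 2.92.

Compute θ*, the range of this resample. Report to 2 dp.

θ* = 5.71

Range = 8.63 − 2.92 = 5.71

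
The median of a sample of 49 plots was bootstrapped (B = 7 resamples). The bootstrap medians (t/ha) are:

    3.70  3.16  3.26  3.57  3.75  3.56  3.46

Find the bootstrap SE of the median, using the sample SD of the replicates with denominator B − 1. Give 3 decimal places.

SE* = 0.218

Bootstrap SE is the standard deviation of the 7 replicate medians.
Mean of replicates: (3.70 + 3.16 + 3.26 + 3.57 + 3.75 + 3.56 + 3.46) / 7 = 24.4600 / 7 = 3.4943
Sum of squared deviations: (+0.2057)² + (−0.3343)² + (−0.2343)² + (+0.0757)² + (+0.2557)² + (+0.0657)² + (−0.0343)² = 0.2856
Variance = 0.2856 / 6 = 0.0476
SE* = √0.0476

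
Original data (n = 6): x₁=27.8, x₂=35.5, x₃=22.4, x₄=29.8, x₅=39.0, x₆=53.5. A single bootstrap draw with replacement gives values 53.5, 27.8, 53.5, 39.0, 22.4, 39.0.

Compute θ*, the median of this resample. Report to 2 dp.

Sorted: 22.4, 27.8, 39.0, 39.0, 53.5, 53.5
Median = average of the two middle values = 39.00

θ* = 39.00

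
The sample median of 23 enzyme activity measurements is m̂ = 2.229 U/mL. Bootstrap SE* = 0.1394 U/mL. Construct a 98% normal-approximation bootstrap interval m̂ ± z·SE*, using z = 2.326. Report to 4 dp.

(1.9048, 2.5532)

Margin = 2.326 × 0.1394 = 0.32424
Interval: 2.229 ± 0.32424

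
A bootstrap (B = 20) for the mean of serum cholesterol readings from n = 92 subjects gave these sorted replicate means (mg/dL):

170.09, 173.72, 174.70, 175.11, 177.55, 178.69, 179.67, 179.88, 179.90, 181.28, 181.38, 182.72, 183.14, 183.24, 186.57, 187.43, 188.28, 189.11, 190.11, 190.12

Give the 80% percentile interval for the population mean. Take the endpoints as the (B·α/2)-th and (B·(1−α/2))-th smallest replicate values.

α = 0.20; lower rank = 20 × 0.100 = 2; upper rank = 20 × 0.900 = 18.
The 2nd smallest replicate is 173.72; the 18th is 189.11.

(173.72, 189.11)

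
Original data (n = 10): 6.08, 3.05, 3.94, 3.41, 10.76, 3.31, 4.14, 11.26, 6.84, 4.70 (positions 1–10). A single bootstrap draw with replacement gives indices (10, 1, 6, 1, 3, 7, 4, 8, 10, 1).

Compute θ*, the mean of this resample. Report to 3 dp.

θ* = 5.370

Resample values: 4.70, 6.08, 3.31, 6.08, 3.94, 4.14, 3.41, 11.26, 4.70, 6.08.
Mean = (4.70 + 6.08 + 3.31 + 6.08 + 3.94 + 4.14 + 3.41 + 11.26 + 4.70 + 6.08) / 10 = 53.700 / 10 = 5.370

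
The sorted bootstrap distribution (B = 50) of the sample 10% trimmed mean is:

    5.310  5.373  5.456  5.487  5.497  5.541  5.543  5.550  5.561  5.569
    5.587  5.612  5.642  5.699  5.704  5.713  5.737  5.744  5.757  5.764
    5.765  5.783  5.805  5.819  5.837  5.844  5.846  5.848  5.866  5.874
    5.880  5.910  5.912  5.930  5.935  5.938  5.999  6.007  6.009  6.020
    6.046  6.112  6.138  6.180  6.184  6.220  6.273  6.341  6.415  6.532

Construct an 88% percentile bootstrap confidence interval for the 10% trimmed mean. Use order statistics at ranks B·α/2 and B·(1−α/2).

(5.456, 6.273)

α = 0.12; lower rank = 50 × 0.060 = 3; upper rank = 50 × 0.940 = 47.
The 3rd smallest replicate is 5.456; the 47th is 6.273.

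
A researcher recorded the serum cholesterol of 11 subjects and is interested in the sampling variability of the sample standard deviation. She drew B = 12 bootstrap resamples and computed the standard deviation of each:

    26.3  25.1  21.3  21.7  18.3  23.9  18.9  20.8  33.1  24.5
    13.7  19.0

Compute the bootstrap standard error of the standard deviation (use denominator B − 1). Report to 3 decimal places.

SE* = 4.897

Bootstrap SE is the standard deviation of the 12 replicate standard deviations.
Mean of replicates: (26.3 + 25.1 + 21.3 + 21.7 + 18.3 + 23.9 + 18.9 + 20.8 + 33.1 + 24.5 + 13.7 + 19.0) / 12 = 266.6000 / 12 = 22.2167
Sum of squared deviations: (+4.0833)² + (+2.8833)² + (−0.9167)² + (−0.5167)² + (−3.9167)² + (+1.6833)² + (−3.3167)² + (−1.4167)² + (+10.8833)² + (+2.2833)² + (−8.5167)² + (−3.2167)² = 263.8167
Variance = 263.8167 / 11 = 23.9833
SE* = √23.9833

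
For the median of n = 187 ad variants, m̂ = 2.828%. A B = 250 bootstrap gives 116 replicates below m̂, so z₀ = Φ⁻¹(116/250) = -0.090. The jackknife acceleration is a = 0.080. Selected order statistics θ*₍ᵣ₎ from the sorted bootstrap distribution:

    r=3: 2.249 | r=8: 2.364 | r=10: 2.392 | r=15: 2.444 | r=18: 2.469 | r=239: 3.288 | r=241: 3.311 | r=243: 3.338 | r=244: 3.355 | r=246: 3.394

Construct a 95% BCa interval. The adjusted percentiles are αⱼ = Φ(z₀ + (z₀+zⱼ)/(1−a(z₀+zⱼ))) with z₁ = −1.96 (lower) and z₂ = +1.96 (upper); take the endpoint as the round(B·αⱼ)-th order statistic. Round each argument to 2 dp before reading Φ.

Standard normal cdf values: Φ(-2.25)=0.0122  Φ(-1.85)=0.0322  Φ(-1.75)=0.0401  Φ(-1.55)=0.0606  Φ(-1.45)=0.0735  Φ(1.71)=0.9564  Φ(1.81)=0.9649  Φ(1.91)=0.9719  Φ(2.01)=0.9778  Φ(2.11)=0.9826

Lower: z₀ + z₁ = -0.090 + (-1.960) = -2.050; 1 − a(z₀+z₁) = 1 − (0.080)(-2.050) = 1.1640; argument = -0.090 + (-2.050)/1.1640 = -1.8512 → -1.85.
α₁ = Φ(-1.85) = 0.0322; rank = round(250 × 0.0322) = 8; θ*₍8₎ = 2.364.
Upper: z₀ + z₂ = 1.870; 1 − a(z₀+z₂) = 0.8504; argument = 2.1090 → 2.11; α₂ = 0.9826; rank = 246; θ*₍246₎ = 3.394.

(2.364, 3.394)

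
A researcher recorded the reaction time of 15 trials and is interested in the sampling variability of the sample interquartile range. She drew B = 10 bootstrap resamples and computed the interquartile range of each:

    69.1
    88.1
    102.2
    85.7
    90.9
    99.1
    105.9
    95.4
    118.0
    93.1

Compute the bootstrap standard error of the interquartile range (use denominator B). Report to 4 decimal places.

Bootstrap SE is the standard deviation of the 10 replicate interquartile ranges.
Mean of replicates: (69.1 + 88.1 + 102.2 + 85.7 + 90.9 + 99.1 + 105.9 + 95.4 + 118.0 + 93.1) / 10 = 947.50000 / 10 = 94.75000
Sum of squared deviations: (−25.65000)² + (−6.65000)² + (+7.45000)² + (−9.05000)² + (−3.85000)² + (+4.35000)² + (+11.15000)² + (+0.65000)² + (+23.25000)² + (−1.65000)² = 1541.32500
Variance = 1541.32500 / 10 = 154.13250
SE* = √154.13250

SE* = 12.4150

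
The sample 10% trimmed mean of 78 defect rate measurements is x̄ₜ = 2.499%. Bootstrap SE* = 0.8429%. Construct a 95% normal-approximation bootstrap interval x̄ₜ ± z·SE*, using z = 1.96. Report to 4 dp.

(0.8469, 4.1511)

Margin = 1.96 × 0.8429 = 1.65208
Interval: 2.499 ± 1.65208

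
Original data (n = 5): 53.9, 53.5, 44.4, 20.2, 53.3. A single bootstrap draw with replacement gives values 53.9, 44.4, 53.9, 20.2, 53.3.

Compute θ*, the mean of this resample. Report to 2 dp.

θ* = 45.14

Mean = (53.9 + 44.4 + 53.9 + 20.2 + 53.3) / 5 = 225.70 / 5 = 45.14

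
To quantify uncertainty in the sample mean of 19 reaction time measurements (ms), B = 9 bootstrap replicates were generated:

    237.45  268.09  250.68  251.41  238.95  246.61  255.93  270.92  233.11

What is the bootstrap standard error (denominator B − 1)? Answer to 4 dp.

SE* = 13.1233

Bootstrap SE is the standard deviation of the 9 replicate means.
Mean of replicates: (237.45 + 268.09 + 250.68 + 251.41 + 238.95 + 246.61 + 255.93 + 270.92 + 233.11) / 9 = 2253.15000 / 9 = 250.35000
Sum of squared deviations: (−12.90000)² + (+17.74000)² + (+0.33000)² + (+1.06000)² + (−11.40000)² + (−3.74000)² + (+5.58000)² + (+20.57000)² + (−17.24000)² = 1377.77660
Variance = 1377.77660 / 8 = 172.22207
SE* = √172.22207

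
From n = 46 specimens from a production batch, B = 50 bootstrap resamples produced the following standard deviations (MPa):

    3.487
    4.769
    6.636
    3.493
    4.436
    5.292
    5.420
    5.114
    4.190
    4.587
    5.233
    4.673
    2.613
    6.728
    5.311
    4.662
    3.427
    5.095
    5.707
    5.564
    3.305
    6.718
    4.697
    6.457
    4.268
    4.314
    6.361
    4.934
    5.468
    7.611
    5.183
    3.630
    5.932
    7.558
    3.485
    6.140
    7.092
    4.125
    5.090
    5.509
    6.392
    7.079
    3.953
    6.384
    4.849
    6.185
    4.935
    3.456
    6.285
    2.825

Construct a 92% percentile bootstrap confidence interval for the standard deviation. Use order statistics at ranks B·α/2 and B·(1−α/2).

(2.825, 7.092)

Sorted replicates: 2.613, 2.825, 3.305, 3.427, 3.456, 3.485, 3.487, 3.493, 3.630, 3.953, 4.125, 4.190, 4.268, 4.314, 4.436, 4.587, 4.662, 4.673, 4.697, 4.769, 4.849, 4.934, 4.935, 5.090, 5.095, 5.114, 5.183, 5.233, 5.292, 5.311, 5.420, 5.468, 5.509, 5.564, 5.707, 5.932, 6.140, 6.185, 6.285, 6.361, 6.384, 6.392, 6.457, 6.636, 6.718, 6.728, 7.079, 7.092, 7.558, 7.611
α = 0.08; lower rank = 50 × 0.040 = 2; upper rank = 50 × 0.960 = 48.
The 2nd smallest replicate is 2.825; the 48th is 7.092.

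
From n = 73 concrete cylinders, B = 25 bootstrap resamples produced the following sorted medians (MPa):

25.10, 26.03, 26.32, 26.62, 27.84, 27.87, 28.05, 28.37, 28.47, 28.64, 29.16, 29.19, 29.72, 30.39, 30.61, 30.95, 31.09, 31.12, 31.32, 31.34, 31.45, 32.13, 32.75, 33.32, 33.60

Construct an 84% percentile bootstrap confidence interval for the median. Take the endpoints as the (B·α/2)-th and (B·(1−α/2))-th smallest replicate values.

α = 0.16; lower rank = 25 × 0.080 = 2; upper rank = 25 × 0.920 = 23.
The 2nd smallest replicate is 26.03; the 23rd is 32.75.

(26.03, 32.75)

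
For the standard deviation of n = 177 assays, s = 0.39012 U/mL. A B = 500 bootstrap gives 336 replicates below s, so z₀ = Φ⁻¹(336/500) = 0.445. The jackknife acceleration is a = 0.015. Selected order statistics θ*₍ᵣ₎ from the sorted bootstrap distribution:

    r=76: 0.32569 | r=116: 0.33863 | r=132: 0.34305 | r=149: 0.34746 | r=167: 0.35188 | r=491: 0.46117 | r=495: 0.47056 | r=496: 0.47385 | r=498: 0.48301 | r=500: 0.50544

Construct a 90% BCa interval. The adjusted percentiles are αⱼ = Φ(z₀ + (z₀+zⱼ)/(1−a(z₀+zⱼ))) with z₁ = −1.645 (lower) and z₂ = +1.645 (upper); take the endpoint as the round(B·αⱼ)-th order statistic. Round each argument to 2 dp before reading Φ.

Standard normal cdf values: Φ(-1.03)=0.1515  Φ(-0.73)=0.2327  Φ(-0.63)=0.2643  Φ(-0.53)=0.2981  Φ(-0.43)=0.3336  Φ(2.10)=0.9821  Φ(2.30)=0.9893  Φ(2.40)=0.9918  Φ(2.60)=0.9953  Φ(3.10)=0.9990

(0.33863, 0.48301)

Lower: z₀ + z₁ = 0.445 + (-1.645) = -1.200; 1 − a(z₀+z₁) = 1 − (0.015)(-1.200) = 1.0180; argument = 0.445 + (-1.200)/1.0180 = -0.7338 → -0.73.
α₁ = Φ(-0.73) = 0.2327; rank = round(500 × 0.2327) = 116; θ*₍116₎ = 0.33863.
Upper: z₀ + z₂ = 2.090; 1 − a(z₀+z₂) = 0.9687; argument = 2.6026 → 2.60; α₂ = 0.9953; rank = 498; θ*₍498₎ = 0.48301.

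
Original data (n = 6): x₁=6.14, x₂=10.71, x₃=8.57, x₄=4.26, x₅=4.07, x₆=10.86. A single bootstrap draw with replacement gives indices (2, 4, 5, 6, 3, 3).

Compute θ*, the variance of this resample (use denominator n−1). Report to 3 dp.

Resample values: 10.71, 4.26, 4.07, 10.86, 8.57, 8.57.
Mean = 7.8400; sum of squared deviations = 45.4524
s² = 45.4524 / 5 = 9.0905

θ* = 9.090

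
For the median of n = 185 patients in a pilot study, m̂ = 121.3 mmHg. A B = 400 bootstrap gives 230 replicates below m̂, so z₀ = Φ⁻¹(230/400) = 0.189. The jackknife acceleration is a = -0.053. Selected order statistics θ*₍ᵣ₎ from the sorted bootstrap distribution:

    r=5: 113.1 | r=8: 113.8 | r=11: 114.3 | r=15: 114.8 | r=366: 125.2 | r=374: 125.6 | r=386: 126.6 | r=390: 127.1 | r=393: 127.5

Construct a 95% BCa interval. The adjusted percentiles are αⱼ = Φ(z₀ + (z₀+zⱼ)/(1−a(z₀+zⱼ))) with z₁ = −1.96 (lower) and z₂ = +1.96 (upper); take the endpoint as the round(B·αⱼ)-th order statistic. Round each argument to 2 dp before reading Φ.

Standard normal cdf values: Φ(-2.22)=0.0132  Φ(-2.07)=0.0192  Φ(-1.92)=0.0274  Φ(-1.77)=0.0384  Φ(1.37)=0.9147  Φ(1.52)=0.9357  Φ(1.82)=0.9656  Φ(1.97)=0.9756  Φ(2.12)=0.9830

(114.8, 127.5)

Lower: z₀ + z₁ = 0.189 + (-1.960) = -1.771; 1 − a(z₀+z₁) = 1 − (-0.053)(-1.771) = 0.9061; argument = 0.189 + (-1.771)/0.9061 = -1.7655 → -1.77.
α₁ = Φ(-1.77) = 0.0384; rank = round(400 × 0.0384) = 15; θ*₍15₎ = 114.8.
Upper: z₀ + z₂ = 2.149; 1 − a(z₀+z₂) = 1.1139; argument = 2.1183 → 2.12; α₂ = 0.9830; rank = 393; θ*₍393₎ = 127.5.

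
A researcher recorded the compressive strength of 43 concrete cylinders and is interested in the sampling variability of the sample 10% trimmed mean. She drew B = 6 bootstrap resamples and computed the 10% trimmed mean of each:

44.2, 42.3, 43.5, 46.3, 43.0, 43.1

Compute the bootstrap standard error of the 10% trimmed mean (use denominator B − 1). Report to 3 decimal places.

SE* = 1.404

Bootstrap SE is the standard deviation of the 6 replicate 10% trimmed means.
Mean of replicates: (44.2 + 42.3 + 43.5 + 46.3 + 43.0 + 43.1) / 6 = 262.4000 / 6 = 43.7333
Sum of squared deviations: (+0.4667)² + (−1.4333)² + (−0.2333)² + (+2.5667)² + (−0.7333)² + (−0.6333)² = 9.8533
Variance = 9.8533 / 5 = 1.9707
SE* = √1.9707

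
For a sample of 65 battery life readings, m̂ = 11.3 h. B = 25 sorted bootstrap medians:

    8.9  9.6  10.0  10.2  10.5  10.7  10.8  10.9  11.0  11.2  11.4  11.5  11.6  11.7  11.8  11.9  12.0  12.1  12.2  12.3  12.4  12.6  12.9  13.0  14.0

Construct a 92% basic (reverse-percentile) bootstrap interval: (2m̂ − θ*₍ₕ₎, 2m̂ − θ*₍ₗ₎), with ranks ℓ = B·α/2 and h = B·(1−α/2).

Percentile endpoints at ranks 1 and 24: θ*₍1₎ = 8.9, θ*₍24₎ = 13.0.
Basic interval reflects these around m̂:
  lower = 2 × 11.3 − 13.0 = 9.6
  upper = 2 × 11.3 − 8.9 = 13.7

(9.6, 13.7)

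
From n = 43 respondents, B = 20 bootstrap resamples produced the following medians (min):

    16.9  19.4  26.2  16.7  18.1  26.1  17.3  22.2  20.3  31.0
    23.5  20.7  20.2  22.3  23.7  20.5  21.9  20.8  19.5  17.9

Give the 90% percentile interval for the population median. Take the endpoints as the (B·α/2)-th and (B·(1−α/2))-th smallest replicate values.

(16.7, 26.2)

Sorted replicates: 16.7, 16.9, 17.3, 17.9, 18.1, 19.4, 19.5, 20.2, 20.3, 20.5, 20.7, 20.8, 21.9, 22.2, 22.3, 23.5, 23.7, 26.1, 26.2, 31.0
α = 0.10; lower rank = 20 × 0.050 = 1; upper rank = 20 × 0.950 = 19.
The 1st smallest replicate is 16.7; the 19th is 26.2.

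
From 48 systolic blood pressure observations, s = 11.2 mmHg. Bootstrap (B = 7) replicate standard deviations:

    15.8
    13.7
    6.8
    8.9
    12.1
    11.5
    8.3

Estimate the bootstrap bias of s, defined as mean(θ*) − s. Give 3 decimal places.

bias = −0.186

mean(θ*) = (15.8 + 13.7 + 6.8 + 8.9 + 12.1 + 11.5 + 8.3) / 7 = 11.0143
bias = 11.0143 − 11.2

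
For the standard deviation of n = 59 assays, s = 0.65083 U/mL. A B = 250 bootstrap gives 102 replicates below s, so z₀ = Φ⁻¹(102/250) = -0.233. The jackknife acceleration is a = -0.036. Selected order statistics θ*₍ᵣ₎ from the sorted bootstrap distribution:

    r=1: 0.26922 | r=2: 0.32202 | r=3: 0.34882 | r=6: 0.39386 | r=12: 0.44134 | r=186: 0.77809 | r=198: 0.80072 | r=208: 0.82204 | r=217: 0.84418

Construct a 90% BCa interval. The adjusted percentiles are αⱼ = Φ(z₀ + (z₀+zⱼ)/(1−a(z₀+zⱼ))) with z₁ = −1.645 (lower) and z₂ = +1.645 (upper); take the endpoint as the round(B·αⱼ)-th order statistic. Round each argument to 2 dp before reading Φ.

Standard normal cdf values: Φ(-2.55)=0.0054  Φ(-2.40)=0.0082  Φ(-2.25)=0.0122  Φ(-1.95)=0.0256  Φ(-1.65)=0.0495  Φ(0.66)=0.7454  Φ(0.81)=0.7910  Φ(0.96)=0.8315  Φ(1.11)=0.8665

Lower: z₀ + z₁ = -0.233 + (-1.645) = -1.878; 1 − a(z₀+z₁) = 1 − (-0.036)(-1.878) = 0.9324; argument = -0.233 + (-1.878)/0.9324 = -2.2472 → -2.25.
α₁ = Φ(-2.25) = 0.0122; rank = round(250 × 0.0122) = 3; θ*₍3₎ = 0.34882.
Upper: z₀ + z₂ = 1.412; 1 − a(z₀+z₂) = 1.0508; argument = 1.1107 → 1.11; α₂ = 0.8665; rank = 217; θ*₍217₎ = 0.84418.

(0.34882, 0.84418)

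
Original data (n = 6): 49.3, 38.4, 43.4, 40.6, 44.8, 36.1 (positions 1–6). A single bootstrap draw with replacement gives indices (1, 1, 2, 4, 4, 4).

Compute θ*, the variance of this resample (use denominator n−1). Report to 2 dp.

Resample values: 49.3, 49.3, 38.4, 40.6, 40.6, 40.6.
Mean = 43.1333; sum of squared deviations = 117.7133
s² = 117.7133 / 5 = 23.5427

θ* = 23.54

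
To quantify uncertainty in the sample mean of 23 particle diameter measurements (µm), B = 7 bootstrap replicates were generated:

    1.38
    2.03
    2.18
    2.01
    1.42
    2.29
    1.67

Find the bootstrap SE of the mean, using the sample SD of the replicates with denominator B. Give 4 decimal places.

SE* = 0.3378

Bootstrap SE is the standard deviation of the 7 replicate means.
Mean of replicates: (1.38 + 2.03 + 2.18 + 2.01 + 1.42 + 2.29 + 1.67) / 7 = 12.98000 / 7 = 1.85429
Sum of squared deviations: (−0.47429)² + (+0.17571)² + (+0.32571)² + (+0.15571)² + (−0.43429)² + (+0.43571)² + (−0.18429)² = 0.79857
Variance = 0.79857 / 7 = 0.11408
SE* = √0.11408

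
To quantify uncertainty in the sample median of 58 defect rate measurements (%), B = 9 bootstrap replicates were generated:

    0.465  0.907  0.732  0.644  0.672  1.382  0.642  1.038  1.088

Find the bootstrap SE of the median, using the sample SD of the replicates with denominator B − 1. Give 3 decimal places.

Bootstrap SE is the standard deviation of the 9 replicate medians.
Mean of replicates: (0.465 + 0.907 + 0.732 + 0.644 + 0.672 + 1.382 + 0.642 + 1.038 + 1.088) / 9 = 7.5700 / 9 = 0.8411
Sum of squared deviations: (−0.3761)² + (+0.0659)² + (−0.1091)² + (−0.1971)² + (−0.1691)² + (+0.5409)² + (−0.1991)² + (+0.1969)² + (+0.2469)² = 0.6571
Variance = 0.6571 / 8 = 0.0821
SE* = √0.0821

SE* = 0.287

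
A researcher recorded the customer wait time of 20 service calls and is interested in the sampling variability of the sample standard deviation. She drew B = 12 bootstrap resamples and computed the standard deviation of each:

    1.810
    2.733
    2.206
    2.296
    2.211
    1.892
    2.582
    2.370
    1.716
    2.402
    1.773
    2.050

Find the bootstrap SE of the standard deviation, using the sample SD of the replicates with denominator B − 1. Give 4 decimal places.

SE* = 0.3281

Bootstrap SE is the standard deviation of the 12 replicate standard deviations.
Mean of replicates: (1.810 + 2.733 + 2.206 + 2.296 + 2.211 + 1.892 + 2.582 + 2.370 + 1.716 + 2.402 + 1.773 + 2.050) / 12 = 26.04100 / 12 = 2.17008
Sum of squared deviations: (−0.36008)² + (+0.56292)² + (+0.03592)² + (+0.12592)² + (+0.04092)² + (−0.27808)² + (+0.41192)² + (+0.19992)² + (−0.45408)² + (+0.23192)² + (−0.39708)² + (−0.12008)² = 1.18440
Variance = 1.18440 / 11 = 0.10767
SE* = √0.10767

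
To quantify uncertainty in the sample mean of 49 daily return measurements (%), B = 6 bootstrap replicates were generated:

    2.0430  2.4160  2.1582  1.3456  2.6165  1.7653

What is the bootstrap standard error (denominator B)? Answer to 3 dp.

Bootstrap SE is the standard deviation of the 6 replicate means.
Mean of replicates: (2.0430 + 2.4160 + 2.1582 + 1.3456 + 2.6165 + 1.7653) / 6 = 12.34460 / 6 = 2.05743
Sum of squared deviations: (−0.01443)² + (+0.35857)² + (+0.10077)² + (−0.71183)² + (+0.55907)² + (−0.29213)² = 1.04354
Variance = 1.04354 / 6 = 0.17392
SE* = √0.17392

SE* = 0.417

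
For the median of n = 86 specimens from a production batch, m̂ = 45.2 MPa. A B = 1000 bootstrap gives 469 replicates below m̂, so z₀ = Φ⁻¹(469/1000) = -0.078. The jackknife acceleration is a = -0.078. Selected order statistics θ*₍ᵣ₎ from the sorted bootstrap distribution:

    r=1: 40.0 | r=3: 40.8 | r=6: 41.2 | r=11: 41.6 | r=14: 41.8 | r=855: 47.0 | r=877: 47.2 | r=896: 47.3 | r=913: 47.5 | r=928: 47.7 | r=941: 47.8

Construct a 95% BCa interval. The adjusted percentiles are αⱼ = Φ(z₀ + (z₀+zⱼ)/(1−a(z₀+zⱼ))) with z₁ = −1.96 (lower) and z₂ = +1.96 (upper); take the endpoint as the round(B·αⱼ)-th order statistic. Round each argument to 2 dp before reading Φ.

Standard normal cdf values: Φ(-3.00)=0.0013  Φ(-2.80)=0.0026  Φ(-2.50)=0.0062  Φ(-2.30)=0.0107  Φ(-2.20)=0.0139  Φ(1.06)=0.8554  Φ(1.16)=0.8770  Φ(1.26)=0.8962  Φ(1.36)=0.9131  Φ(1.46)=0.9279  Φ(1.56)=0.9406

(41.2, 47.8)

Lower: z₀ + z₁ = -0.078 + (-1.960) = -2.038; 1 − a(z₀+z₁) = 1 − (-0.078)(-2.038) = 0.8410; argument = -0.078 + (-2.038)/0.8410 = -2.5012 → -2.50.
α₁ = Φ(-2.50) = 0.0062; rank = round(1000 × 0.0062) = 6; θ*₍6₎ = 41.2.
Upper: z₀ + z₂ = 1.882; 1 − a(z₀+z₂) = 1.1468; argument = 1.5631 → 1.56; α₂ = 0.9406; rank = 941; θ*₍941₎ = 47.8.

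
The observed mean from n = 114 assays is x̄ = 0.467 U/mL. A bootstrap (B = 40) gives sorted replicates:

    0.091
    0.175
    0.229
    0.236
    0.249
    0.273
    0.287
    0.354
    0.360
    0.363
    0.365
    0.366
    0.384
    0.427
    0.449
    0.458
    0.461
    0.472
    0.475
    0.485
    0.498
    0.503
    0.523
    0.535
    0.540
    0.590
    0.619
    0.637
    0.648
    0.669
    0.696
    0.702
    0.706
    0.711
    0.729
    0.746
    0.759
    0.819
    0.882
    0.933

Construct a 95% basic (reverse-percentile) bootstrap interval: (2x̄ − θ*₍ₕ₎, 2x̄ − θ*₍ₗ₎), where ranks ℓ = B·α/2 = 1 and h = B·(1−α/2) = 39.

Percentile endpoints at ranks 1 and 39: θ*₍1₎ = 0.091, θ*₍39₎ = 0.882.
Basic interval reflects these around x̄:
  lower = 2 × 0.467 − 0.882 = 0.052
  upper = 2 × 0.467 − 0.091 = 0.843

(0.052, 0.843)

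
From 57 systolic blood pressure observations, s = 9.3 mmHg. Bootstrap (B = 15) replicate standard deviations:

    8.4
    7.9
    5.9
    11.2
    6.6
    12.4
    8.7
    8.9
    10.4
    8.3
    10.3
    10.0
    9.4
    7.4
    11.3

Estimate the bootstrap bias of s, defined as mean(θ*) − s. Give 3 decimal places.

mean(θ*) = (8.4 + 7.9 + 5.9 + 11.2 + 6.6 + 12.4 + 8.7 + 8.9 + 10.4 + 8.3 + 10.3 + 10.0 + 9.4 + 7.4 + 11.3) / 15 = 9.1400
bias = 9.1400 − 9.3

bias = −0.160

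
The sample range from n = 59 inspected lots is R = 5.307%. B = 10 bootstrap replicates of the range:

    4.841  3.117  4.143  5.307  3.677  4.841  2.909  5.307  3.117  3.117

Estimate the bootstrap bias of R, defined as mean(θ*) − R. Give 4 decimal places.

bias = −1.2694

mean(θ*) = (4.841 + 3.117 + 4.143 + 5.307 + 3.677 + 4.841 + 2.909 + 5.307 + 3.117 + 3.117) / 10 = 4.03760
bias = 4.03760 − 5.307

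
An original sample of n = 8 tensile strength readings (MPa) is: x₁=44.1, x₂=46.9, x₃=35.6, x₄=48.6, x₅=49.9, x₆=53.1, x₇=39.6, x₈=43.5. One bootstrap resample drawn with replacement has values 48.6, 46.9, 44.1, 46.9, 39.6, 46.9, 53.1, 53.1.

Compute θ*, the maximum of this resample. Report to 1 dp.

θ* = 53.1

Maximum = 53.1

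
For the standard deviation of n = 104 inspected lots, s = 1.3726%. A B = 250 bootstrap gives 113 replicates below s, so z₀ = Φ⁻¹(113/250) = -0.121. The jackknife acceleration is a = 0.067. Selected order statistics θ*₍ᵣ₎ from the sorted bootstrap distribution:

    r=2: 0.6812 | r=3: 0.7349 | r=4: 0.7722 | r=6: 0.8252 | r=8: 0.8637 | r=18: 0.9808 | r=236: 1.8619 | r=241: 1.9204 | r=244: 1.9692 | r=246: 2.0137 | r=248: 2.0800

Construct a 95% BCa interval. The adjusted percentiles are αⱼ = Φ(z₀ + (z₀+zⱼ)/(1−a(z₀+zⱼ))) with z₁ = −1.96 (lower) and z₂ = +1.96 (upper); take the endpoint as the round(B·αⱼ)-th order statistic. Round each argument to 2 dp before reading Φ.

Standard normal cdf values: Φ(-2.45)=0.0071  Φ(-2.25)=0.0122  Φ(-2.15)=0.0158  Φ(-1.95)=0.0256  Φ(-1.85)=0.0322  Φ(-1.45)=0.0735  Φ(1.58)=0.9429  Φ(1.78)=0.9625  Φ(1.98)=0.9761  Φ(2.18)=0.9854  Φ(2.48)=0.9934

(0.8252, 1.9692)

Lower: z₀ + z₁ = -0.121 + (-1.960) = -2.081; 1 − a(z₀+z₁) = 1 − (0.067)(-2.081) = 1.1394; argument = -0.121 + (-2.081)/1.1394 = -1.9474 → -1.95.
α₁ = Φ(-1.95) = 0.0256; rank = round(250 × 0.0256) = 6; θ*₍6₎ = 0.8252.
Upper: z₀ + z₂ = 1.839; 1 − a(z₀+z₂) = 0.8768; argument = 1.9764 → 1.98; α₂ = 0.9761; rank = 244; θ*₍244₎ = 1.9692.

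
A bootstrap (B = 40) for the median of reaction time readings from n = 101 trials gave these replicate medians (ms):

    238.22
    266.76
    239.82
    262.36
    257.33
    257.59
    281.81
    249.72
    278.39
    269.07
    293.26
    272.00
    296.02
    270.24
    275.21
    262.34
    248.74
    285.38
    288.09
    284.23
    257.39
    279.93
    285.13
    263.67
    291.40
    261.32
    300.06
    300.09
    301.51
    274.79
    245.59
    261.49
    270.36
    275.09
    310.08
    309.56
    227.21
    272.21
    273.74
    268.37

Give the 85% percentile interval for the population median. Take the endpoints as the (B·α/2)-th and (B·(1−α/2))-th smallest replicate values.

Sorted replicates: 227.21, 238.22, 239.82, 245.59, 248.74, 249.72, 257.33, 257.39, 257.59, 261.32, 261.49, 262.34, 262.36, 263.67, 266.76, 268.37, 269.07, 270.24, 270.36, 272.00, 272.21, 273.74, 274.79, 275.09, 275.21, 278.39, 279.93, 281.81, 284.23, 285.13, 285.38, 288.09, 291.40, 293.26, 296.02, 300.06, 300.09, 301.51, 309.56, 310.08
α = 0.15; lower rank = 40 × 0.075 = 3; upper rank = 40 × 0.925 = 37.
The 3rd smallest replicate is 239.82; the 37th is 300.09.

(239.82, 300.09)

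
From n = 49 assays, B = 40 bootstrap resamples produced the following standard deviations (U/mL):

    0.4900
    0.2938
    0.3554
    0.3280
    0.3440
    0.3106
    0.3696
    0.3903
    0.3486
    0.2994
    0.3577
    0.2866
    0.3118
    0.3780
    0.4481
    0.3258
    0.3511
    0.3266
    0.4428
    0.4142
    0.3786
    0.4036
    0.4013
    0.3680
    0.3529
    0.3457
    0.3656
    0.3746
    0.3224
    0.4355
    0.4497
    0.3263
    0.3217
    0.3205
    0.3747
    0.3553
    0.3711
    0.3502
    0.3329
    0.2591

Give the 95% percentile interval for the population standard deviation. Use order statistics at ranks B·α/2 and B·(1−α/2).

(0.2591, 0.4497)

Sorted replicates: 0.2591, 0.2866, 0.2938, 0.2994, 0.3106, 0.3118, 0.3205, 0.3217, 0.3224, 0.3258, 0.3263, 0.3266, 0.3280, 0.3329, 0.3440, 0.3457, 0.3486, 0.3502, 0.3511, 0.3529, 0.3553, 0.3554, 0.3577, 0.3656, 0.3680, 0.3696, 0.3711, 0.3746, 0.3747, 0.3780, 0.3786, 0.3903, 0.4013, 0.4036, 0.4142, 0.4355, 0.4428, 0.4481, 0.4497, 0.4900
α = 0.05; lower rank = 40 × 0.025 = 1; upper rank = 40 × 0.975 = 39.
The 1st smallest replicate is 0.2591; the 39th is 0.4497.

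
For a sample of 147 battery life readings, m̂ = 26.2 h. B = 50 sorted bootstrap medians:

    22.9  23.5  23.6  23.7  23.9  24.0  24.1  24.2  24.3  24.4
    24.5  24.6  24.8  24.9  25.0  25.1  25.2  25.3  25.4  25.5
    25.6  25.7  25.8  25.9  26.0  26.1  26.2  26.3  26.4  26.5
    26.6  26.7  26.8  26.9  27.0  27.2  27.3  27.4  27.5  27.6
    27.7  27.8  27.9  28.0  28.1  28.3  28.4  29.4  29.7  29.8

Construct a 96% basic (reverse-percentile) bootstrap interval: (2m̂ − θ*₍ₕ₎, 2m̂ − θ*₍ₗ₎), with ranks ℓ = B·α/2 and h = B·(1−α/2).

(22.7, 29.5)

Percentile endpoints at ranks 1 and 49: θ*₍1₎ = 22.9, θ*₍49₎ = 29.7.
Basic interval reflects these around m̂:
  lower = 2 × 26.2 − 29.7 = 22.7
  upper = 2 × 26.2 − 22.9 = 29.5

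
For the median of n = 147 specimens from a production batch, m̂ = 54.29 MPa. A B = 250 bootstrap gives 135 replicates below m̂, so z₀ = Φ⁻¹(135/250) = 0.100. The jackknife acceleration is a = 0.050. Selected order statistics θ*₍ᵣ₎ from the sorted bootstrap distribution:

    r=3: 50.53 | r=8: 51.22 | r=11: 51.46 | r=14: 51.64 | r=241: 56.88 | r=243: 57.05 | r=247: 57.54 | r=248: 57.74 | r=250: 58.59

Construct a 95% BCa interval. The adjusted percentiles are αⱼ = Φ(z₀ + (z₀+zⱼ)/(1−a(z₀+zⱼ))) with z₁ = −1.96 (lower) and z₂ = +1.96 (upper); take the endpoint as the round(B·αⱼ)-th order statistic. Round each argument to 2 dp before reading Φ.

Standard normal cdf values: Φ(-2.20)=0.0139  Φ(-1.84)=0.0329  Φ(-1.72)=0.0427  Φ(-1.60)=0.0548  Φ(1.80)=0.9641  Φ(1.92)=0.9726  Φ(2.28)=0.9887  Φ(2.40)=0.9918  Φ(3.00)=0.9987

(51.64, 57.74)

Lower: z₀ + z₁ = 0.100 + (-1.960) = -1.860; 1 − a(z₀+z₁) = 1 − (0.050)(-1.860) = 1.0930; argument = 0.100 + (-1.860)/1.0930 = -1.6017 → -1.60.
α₁ = Φ(-1.60) = 0.0548; rank = round(250 × 0.0548) = 14; θ*₍14₎ = 51.64.
Upper: z₀ + z₂ = 2.060; 1 − a(z₀+z₂) = 0.8970; argument = 2.3965 → 2.40; α₂ = 0.9918; rank = 248; θ*₍248₎ = 57.74.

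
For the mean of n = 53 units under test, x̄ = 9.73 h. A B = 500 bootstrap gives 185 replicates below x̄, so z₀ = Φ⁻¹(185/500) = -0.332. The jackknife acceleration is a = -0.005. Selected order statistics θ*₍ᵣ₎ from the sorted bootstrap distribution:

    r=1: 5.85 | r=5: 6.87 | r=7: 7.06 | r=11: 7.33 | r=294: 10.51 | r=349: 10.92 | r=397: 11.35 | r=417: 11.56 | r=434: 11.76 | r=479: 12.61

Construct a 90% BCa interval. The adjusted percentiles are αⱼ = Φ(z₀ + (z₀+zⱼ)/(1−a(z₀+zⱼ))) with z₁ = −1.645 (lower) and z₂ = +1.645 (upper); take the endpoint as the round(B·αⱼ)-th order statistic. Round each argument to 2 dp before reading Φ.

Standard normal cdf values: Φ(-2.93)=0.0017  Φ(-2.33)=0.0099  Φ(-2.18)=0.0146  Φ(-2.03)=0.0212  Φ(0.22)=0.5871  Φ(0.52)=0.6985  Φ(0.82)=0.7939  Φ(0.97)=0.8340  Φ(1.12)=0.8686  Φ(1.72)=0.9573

(6.87, 11.56)

Lower: z₀ + z₁ = -0.332 + (-1.645) = -1.977; 1 − a(z₀+z₁) = 1 − (-0.005)(-1.977) = 0.9901; argument = -0.332 + (-1.977)/0.9901 = -2.3287 → -2.33.
α₁ = Φ(-2.33) = 0.0099; rank = round(500 × 0.0099) = 5; θ*₍5₎ = 6.87.
Upper: z₀ + z₂ = 1.313; 1 − a(z₀+z₂) = 1.0066; argument = 0.9724 → 0.97; α₂ = 0.8340; rank = 417; θ*₍417₎ = 11.56.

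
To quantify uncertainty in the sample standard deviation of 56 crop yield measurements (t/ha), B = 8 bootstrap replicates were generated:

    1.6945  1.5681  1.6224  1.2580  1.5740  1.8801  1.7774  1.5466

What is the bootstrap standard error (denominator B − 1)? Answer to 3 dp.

Bootstrap SE is the standard deviation of the 8 replicate standard deviations.
Mean of replicates: (1.6945 + 1.5681 + 1.6224 + 1.2580 + 1.5740 + 1.8801 + 1.7774 + 1.5466) / 8 = 12.92110 / 8 = 1.61514
Sum of squared deviations: (+0.07936)² + (−0.04704)² + (+0.00726)² + (−0.35714)² + (−0.04114)² + (+0.26496)² + (+0.16226)² + (−0.06854)² = 0.23903
Variance = 0.23903 / 7 = 0.03415
SE* = √0.03415

SE* = 0.185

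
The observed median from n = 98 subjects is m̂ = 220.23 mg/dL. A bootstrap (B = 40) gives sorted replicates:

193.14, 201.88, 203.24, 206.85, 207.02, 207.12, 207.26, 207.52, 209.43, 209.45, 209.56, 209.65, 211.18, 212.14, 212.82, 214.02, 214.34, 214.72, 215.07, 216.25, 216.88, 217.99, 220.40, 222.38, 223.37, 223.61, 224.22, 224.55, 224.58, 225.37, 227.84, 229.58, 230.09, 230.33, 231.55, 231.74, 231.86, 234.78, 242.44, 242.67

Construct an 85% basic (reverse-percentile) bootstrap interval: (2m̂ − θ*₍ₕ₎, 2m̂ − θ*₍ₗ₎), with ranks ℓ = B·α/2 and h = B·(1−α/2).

Percentile endpoints at ranks 3 and 37: θ*₍3₎ = 203.24, θ*₍37₎ = 231.86.
Basic interval reflects these around m̂:
  lower = 2 × 220.23 − 231.86 = 208.60
  upper = 2 × 220.23 − 203.24 = 237.22

(208.60, 237.22)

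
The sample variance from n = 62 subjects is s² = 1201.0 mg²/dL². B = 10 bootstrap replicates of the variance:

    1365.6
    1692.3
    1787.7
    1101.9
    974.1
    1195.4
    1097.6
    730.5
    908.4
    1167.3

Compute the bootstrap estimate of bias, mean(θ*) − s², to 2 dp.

mean(θ*) = (1365.6 + 1692.3 + 1787.7 + 1101.9 + 974.1 + 1195.4 + 1097.6 + 730.5 + 908.4 + 1167.3) / 10 = 1202.080
bias = 1202.080 − 1201.0

bias = +1.08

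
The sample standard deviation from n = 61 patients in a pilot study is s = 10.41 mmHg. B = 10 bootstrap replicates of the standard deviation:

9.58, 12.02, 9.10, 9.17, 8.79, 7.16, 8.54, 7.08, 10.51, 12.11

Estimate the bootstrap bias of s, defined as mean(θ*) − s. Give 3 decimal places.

mean(θ*) = (9.58 + 12.02 + 9.10 + 9.17 + 8.79 + 7.16 + 8.54 + 7.08 + 10.51 + 12.11) / 10 = 9.4060
bias = 9.4060 − 10.41

bias = −1.004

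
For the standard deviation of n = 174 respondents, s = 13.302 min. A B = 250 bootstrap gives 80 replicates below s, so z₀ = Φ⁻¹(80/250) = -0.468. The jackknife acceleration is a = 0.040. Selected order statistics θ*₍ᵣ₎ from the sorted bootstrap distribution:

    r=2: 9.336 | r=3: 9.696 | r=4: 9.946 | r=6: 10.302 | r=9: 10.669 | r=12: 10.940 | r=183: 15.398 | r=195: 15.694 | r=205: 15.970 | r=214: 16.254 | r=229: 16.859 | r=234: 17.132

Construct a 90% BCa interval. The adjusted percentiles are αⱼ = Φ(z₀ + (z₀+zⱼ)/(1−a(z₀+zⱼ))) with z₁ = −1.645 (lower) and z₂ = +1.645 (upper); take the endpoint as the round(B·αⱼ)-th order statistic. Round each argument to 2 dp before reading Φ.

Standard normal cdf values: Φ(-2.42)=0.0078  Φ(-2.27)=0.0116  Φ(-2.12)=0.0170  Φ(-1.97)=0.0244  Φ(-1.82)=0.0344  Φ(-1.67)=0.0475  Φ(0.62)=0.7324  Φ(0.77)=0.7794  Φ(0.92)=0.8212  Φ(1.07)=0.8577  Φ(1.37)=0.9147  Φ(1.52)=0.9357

(9.336, 15.694)

Lower: z₀ + z₁ = -0.468 + (-1.645) = -2.113; 1 − a(z₀+z₁) = 1 − (0.040)(-2.113) = 1.0845; argument = -0.468 + (-2.113)/1.0845 = -2.4163 → -2.42.
α₁ = Φ(-2.42) = 0.0078; rank = round(250 × 0.0078) = 2; θ*₍2₎ = 9.336.
Upper: z₀ + z₂ = 1.177; 1 − a(z₀+z₂) = 0.9529; argument = 0.7672 → 0.77; α₂ = 0.7794; rank = 195; θ*₍195₎ = 15.694.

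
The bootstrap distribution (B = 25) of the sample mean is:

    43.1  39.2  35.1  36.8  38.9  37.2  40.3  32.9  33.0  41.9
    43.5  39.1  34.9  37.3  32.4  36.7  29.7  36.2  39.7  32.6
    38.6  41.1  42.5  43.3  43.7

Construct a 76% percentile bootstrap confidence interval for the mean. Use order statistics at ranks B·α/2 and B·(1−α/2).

(32.6, 43.1)

Sorted replicates: 29.7, 32.4, 32.6, 32.9, 33.0, 34.9, 35.1, 36.2, 36.7, 36.8, 37.2, 37.3, 38.6, 38.9, 39.1, 39.2, 39.7, 40.3, 41.1, 41.9, 42.5, 43.1, 43.3, 43.5, 43.7
α = 0.24; lower rank = 25 × 0.120 = 3; upper rank = 25 × 0.880 = 22.
The 3rd smallest replicate is 32.6; the 22nd is 43.1.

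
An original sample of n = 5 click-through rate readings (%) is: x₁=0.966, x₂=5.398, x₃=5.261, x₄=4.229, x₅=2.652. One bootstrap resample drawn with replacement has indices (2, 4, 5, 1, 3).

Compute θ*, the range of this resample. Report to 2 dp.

Resample values: 5.398, 4.229, 2.652, 0.966, 5.261.
Range = 5.398 − 0.966 = 4.43

θ* = 4.43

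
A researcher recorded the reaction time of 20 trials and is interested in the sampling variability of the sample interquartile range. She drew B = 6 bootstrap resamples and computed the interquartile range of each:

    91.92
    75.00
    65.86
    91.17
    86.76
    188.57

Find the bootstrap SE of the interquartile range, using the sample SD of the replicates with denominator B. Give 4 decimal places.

Bootstrap SE is the standard deviation of the 6 replicate interquartile ranges.
Mean of replicates: (91.92 + 75.00 + 65.86 + 91.17 + 86.76 + 188.57) / 6 = 599.28000 / 6 = 99.88000
Sum of squared deviations: (−7.96000)² + (−24.88000)² + (−34.02000)² + (−8.71000)² + (−13.12000)² + (+88.69000)² = 9953.65100
Variance = 9953.65100 / 6 = 1658.94183
SE* = √1658.94183

SE* = 40.7301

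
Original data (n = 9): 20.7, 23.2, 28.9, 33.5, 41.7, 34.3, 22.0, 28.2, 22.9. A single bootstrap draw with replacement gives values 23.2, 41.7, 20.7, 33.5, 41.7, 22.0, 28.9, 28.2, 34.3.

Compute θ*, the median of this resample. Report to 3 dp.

θ* = 28.900

Sorted: 20.7, 22.0, 23.2, 28.2, 28.9, 33.5, 34.3, 41.7, 41.7
Median = middle value = 28.900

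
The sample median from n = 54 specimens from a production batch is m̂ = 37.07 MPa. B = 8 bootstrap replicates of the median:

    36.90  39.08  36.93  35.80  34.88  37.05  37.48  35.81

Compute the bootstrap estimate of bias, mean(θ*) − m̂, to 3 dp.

bias = −0.329

mean(θ*) = (36.90 + 39.08 + 36.93 + 35.80 + 34.88 + 37.05 + 37.48 + 35.81) / 8 = 36.7413
bias = 36.7413 − 37.07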